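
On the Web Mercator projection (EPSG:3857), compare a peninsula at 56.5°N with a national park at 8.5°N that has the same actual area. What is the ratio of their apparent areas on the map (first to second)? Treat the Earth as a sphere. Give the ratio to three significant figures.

On Mercator, area is exaggerated by sec²φ = 1/cos²φ.
At 56.5°: sec²(56.5°) = 1/0.5519² = 3.283.
At 8.5°: sec²(8.5°) = 1/0.9890² = 1.022.
Ratio = 3.283/1.022 = cos²(8.5°)/cos²(56.5°) ≈ 3.21.

3.21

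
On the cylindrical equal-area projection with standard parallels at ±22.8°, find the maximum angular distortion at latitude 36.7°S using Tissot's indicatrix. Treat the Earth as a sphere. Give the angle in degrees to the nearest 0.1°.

Cylindrical equal-area (φ₀ = 22.8°): h = cos φ / cos 22.8° along meridians, k = cos 22.8° / cos φ along parallels; h·k = 1.
At 36.7°: h = 0.8697, k = 1.150; principal scales a = 1.150, b = 0.8697.
sin(ω/2) = (a − b)/(a + b) = 0.2800/2.020 = 0.1387, so ω = 2 arcsin(0.1387) ≈ 15.9°.

15.9°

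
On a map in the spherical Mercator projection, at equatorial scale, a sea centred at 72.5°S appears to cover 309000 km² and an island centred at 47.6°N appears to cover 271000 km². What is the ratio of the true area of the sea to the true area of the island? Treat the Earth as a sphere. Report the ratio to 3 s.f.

0.227

Since Mercator area scale is 1/cos²φ, the true area equals the apparent area multiplied by cos²φ.
True area of sea: 309000 × cos²(72.5°) = 309000 × 0.09042 = 27940 km².
True area of island: 271000 × cos²(47.6°) = 271000 × 0.4547 = 123200 km².
Ratio = 27940 / 123200 ≈ 0.227.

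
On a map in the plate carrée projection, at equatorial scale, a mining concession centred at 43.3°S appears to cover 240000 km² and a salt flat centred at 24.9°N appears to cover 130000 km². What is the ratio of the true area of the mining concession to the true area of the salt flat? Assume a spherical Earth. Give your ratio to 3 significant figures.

Plate carrée has h = 1 and k = sec φ, giving areal scale sec φ; true area = (apparent area) · cos φ.
True area of mining concession: 240000 × cos(43.3°) = 240000 × 0.7278 = 174700 km².
True area of salt flat: 130000 × cos(24.9°) = 130000 × 0.9070 = 117900 km².
Ratio = 174700 / 117900 ≈ 1.48.

1.48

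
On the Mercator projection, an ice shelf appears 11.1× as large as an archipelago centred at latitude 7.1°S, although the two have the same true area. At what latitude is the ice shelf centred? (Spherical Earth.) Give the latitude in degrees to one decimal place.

On Mercator, (apparent₁)/(apparent₂) = sec²φ₁ / sec²φ₂ when true areas are equal.
cos²φ₂ / cos²φ₁ = 11.1  ⇒  cos φ₁ = cos 7.1° / √11.1 = 0.9923/3.332 = 0.2978.
φ₁ = arccos(0.2978) ≈ 72.7°.

72.7°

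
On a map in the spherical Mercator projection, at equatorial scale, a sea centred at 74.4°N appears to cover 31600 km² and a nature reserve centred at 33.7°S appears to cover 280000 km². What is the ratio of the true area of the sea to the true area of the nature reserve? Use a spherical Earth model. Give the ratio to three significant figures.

0.0118

Since Mercator area scale is 1/cos²φ, the true area equals the apparent area multiplied by cos²φ.
True area of sea: 31600 × cos²(74.4°) = 31600 × 0.07232 = 2285 km².
True area of nature reserve: 280000 × cos²(33.7°) = 280000 × 0.6921 = 193800 km².
Ratio = 2285 / 193800 ≈ 0.0118.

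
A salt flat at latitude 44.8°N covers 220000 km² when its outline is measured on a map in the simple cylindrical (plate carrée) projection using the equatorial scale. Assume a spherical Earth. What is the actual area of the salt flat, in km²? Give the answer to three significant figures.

In the plate carrée (x = Rλ, y = Rφ), meridians are true-scale (h = 1) and parallels are stretched by k = sec φ.
Areal scale = h·k = 1 × sec φ; at 44.8°, h = 1.000, k = 1.409, so h·k = 1.409.
True area = apparent / (areal scale) = 220000 / 1.409 ≈ 156000 km².

156000 km²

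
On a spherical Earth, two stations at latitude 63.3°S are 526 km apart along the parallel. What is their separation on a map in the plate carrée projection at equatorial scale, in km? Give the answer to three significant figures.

Plate carrée maps x = Rλ, y = Rφ. The meridian scale is h = 1 and the parallel scale is k = 1/cos φ = sec φ.
Along the parallel, k = sec 63.3° = 1/0.4493 = 2.226.
Map distance = 526 × 2.226 ≈ 1170 km.

1170 km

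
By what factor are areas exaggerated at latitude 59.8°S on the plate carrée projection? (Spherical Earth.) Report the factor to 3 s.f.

1.99

For the equirectangular projection with φ₀ = 0 (plate carrée), h = 1 along meridians and k = sec φ along parallels.
Areal scale = h·k = 1 × sec φ; at 59.8°, h = 1.000, k = 1.988, so h·k = 1.988.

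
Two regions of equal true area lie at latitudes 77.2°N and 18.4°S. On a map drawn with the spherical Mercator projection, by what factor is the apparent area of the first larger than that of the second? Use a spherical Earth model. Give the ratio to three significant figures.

On Mercator, area is exaggerated by sec²φ = 1/cos²φ.
At 77.2°: sec²(77.2°) = 1/0.2215² = 20.37.
At 18.4°: sec²(18.4°) = 1/0.9489² = 1.111.
Ratio = 20.37/1.111 = cos²(18.4°)/cos²(77.2°) ≈ 18.3.

18.3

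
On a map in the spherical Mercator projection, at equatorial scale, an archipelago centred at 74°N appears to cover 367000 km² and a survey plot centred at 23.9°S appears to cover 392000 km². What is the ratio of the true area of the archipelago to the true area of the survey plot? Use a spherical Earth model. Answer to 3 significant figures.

0.0851

Since Mercator area scale is 1/cos²φ, the true area equals the apparent area multiplied by cos²φ.
True area of archipelago: 367000 × cos²(74°) = 367000 × 0.07598 = 27880 km².
True area of survey plot: 392000 × cos²(23.9°) = 392000 × 0.8359 = 327700 km².
Ratio = 27880 / 327700 ≈ 0.0851.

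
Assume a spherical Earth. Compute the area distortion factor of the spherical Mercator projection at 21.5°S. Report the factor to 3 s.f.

1.16

For Mercator, h = k = sec φ (a conformal cylindrical projection has a single point scale, 1/cos φ).
Areal scale = k² = sec²φ = 1/cos²(21.5°) = 1/0.9304² = 1.155.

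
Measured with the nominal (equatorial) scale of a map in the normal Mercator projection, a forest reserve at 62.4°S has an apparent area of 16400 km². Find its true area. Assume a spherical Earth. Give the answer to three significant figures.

3520 km²

For Mercator, h = k = sec φ (a conformal cylindrical projection has a single point scale, 1/cos φ).
Areal scale = k² = sec²φ = 1/cos²(62.4°) = 1/0.4633² = 4.659.
True area = apparent / (areal scale) = 16400 / 4.659 ≈ 3520 km².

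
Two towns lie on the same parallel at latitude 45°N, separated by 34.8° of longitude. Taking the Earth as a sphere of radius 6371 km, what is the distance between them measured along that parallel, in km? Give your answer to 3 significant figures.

Arc length along a parallel = R cos φ · Δλ (with Δλ in radians).
= 6371 × cos 45° × (34.8° × π/180) = 6371 × 0.7071 × 0.6074 ≈ 2740 km.

2740 km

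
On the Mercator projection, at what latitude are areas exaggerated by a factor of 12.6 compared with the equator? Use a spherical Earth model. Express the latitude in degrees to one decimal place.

73.6°

Mercator areal scale is sec²φ.
sec²φ = 12.6  ⇒  cos²φ = 0.07937  ⇒  cos φ = 0.2817.
φ = arccos(0.2817) ≈ 73.6°.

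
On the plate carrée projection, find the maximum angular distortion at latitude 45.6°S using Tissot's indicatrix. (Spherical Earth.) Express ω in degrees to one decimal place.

For the equirectangular projection with φ₀ = 0 (plate carrée), h = 1 along meridians and k = sec φ along parallels.
At 45.6°: h = 1.000, k = 1.429; principal scales a = 1.429, b = 1.000.
sin(ω/2) = (a − b)/(a + b) = 0.4293/2.429 = 0.1767, so ω = 2 arcsin(0.1767) ≈ 20.4°.

20.4°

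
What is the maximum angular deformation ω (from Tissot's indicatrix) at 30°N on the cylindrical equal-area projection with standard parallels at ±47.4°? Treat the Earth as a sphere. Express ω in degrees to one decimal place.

For cylindrical equal-area with standard parallel φ₀, h = cos φ / cos φ₀ and k = cos φ₀ / cos φ, so h·k = 1.
At 30°: h = 1.279, k = 0.7816; principal scales a = 1.279, b = 0.7816.
sin(ω/2) = (a − b)/(a + b) = 0.4979/2.061 = 0.2416, so ω = 2 arcsin(0.2416) ≈ 28.0°.

28.0°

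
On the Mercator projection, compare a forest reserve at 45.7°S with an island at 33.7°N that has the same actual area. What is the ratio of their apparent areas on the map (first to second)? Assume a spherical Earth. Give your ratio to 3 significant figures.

Mercator areal scale is sec²φ.
At 45.7°: sec²(45.7°) = 1/0.6984² = 2.050.
At 33.7°: sec²(33.7°) = 1/0.8320² = 1.445.
Ratio = 2.050/1.445 = cos²(33.7°)/cos²(45.7°) ≈ 1.42.

1.42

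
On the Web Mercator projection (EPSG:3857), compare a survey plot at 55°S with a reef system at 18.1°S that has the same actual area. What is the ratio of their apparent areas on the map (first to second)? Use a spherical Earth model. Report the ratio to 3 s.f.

Mercator areal scale is sec²φ.
At 55°: sec²(55°) = 1/0.5736² = 3.040.
At 18.1°: sec²(18.1°) = 1/0.9505² = 1.107.
Ratio = 3.040/1.107 = cos²(18.1°)/cos²(55°) ≈ 2.75.

2.75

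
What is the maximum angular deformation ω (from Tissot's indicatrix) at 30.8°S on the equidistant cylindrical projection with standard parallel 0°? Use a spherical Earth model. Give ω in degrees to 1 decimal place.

In the plate carrée (x = Rλ, y = Rφ), meridians are true-scale (h = 1) and parallels are stretched by k = sec φ.
At 30.8°: h = 1.000, k = 1.164; principal scales a = 1.164, b = 1.000.
sin(ω/2) = (a − b)/(a + b) = 0.1642/2.164 = 0.07587, so ω = 2 arcsin(0.07587) ≈ 8.7°.

8.7°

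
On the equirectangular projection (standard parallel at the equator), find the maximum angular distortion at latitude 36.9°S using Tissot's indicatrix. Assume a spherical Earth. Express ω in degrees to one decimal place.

12.8°

Plate carrée maps x = Rλ, y = Rφ. The meridian scale is h = 1 and the parallel scale is k = 1/cos φ = sec φ.
At 36.9°: h = 1.000, k = 1.250; principal scales a = 1.250, b = 1.000.
sin(ω/2) = (a − b)/(a + b) = 0.2505/2.250 = 0.1113, so ω = 2 arcsin(0.1113) ≈ 12.8°.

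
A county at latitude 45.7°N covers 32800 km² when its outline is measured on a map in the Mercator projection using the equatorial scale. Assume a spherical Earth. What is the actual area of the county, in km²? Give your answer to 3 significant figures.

Mercator is conformal, so the point scale is isotropic: h = k = sec φ = 1/cos φ.
Areal scale = k² = sec²φ = 1/cos²(45.7°) = 1/0.6984² = 2.050.
True area = apparent / (areal scale) = 32800 / 2.050 ≈ 16000 km².

16000 km²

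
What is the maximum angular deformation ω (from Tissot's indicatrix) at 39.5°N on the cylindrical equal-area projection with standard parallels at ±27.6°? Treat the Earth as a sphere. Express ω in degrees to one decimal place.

A cylindrical equal-area projection with standard parallel φ₀ has meridian scale h = cos φ / cos φ₀ and parallel scale k = cos φ₀ / cos φ (so areas are preserved, h·k = 1).
At 39.5°: h = 0.8707, k = 1.148; principal scales a = 1.148, b = 0.8707.
sin(ω/2) = (a − b)/(a + b) = 0.2778/2.019 = 0.1376, so ω = 2 arcsin(0.1376) ≈ 15.8°.

15.8°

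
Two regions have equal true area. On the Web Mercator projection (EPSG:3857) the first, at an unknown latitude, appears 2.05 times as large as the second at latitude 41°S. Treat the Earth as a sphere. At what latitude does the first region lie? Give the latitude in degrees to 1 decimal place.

On Mercator, (apparent₁)/(apparent₂) = sec²φ₁ / sec²φ₂ when true areas are equal.
cos²φ₂ / cos²φ₁ = 2.05  ⇒  cos φ₁ = cos 41° / √2.05 = 0.7547/1.432 = 0.5271.
φ₁ = arccos(0.5271) ≈ 58.2°.

58.2°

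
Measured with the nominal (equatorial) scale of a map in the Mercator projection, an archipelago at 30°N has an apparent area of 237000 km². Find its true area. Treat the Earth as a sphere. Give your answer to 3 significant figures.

178000 km²

For Mercator, h = k = sec φ (a conformal cylindrical projection has a single point scale, 1/cos φ).
Areal scale = k² = sec²φ = 1/cos²(30°) = 1/0.8660² = 1.333.
True area = apparent / (areal scale) = 237000 / 1.333 ≈ 178000 km².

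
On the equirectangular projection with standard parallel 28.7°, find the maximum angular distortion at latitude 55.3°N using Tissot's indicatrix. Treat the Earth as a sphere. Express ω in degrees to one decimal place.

24.6°

The equidistant cylindrical projection with φ₀ = 28.7° has h = 1 (meridians true) and k = cos φ₀ / cos φ along parallels.
At 55.3°: h = 1.000, k = 1.541; principal scales a = 1.541, b = 1.000.
sin(ω/2) = (a − b)/(a + b) = 0.5408/2.541 = 0.2128, so ω = 2 arcsin(0.2128) ≈ 24.6°.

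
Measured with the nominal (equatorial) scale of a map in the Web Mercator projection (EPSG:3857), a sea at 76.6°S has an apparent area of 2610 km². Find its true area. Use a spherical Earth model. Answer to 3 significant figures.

The Mercator projection is conformal; its linear scale factor is the same in every direction and equals sec φ = 1/cos φ.
Areal scale = k² = sec²φ = 1/cos²(76.6°) = 1/0.2317² = 18.62.
True area = apparent / (areal scale) = 2610 / 18.62 ≈ 140 km².

140 km²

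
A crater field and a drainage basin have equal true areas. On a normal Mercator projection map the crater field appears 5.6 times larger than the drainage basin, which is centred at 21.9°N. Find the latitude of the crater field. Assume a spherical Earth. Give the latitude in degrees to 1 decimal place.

For equal true areas on Mercator, apparent areas scale as sec²φ, so the ratio is cos²φ₂ / cos²φ₁.
cos²φ₂ / cos²φ₁ = 5.6  ⇒  cos φ₁ = cos 21.9° / √5.6 = 0.9278/2.366 = 0.3921.
φ₁ = arccos(0.3921) ≈ 66.9°.

66.9°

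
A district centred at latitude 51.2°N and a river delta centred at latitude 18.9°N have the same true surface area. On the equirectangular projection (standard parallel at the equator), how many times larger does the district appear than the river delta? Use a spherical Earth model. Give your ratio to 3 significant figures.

1.51

Plate carrée maps x = Rλ, y = Rφ. The meridian scale is h = 1 and the parallel scale is k = 1/cos φ = sec φ.
Areal scale at 51.2°: h·k = 1.000 × 1.596 = 1.596.
Areal scale at 18.9°: h·k = 1.000 × 1.057 = 1.057.
Ratio = 1.596/1.057 ≈ 1.51.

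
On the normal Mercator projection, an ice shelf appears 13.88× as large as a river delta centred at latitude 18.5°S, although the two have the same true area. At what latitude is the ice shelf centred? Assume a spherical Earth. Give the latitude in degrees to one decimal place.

75.3°

Mercator areal scale is sec²φ, so apparent-area ratio = sec²φ₁ / sec²φ₂ = cos²φ₂ / cos²φ₁.
cos²φ₂ / cos²φ₁ = 13.88  ⇒  cos φ₁ = cos 18.5° / √13.88 = 0.9483/3.726 = 0.2545.
φ₁ = arccos(0.2545) ≈ 75.3°.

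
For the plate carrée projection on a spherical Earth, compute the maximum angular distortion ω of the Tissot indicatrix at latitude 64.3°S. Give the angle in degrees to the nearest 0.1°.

46.5°

Plate carrée maps x = Rλ, y = Rφ. The meridian scale is h = 1 and the parallel scale is k = 1/cos φ = sec φ.
At 64.3°: h = 1.000, k = 2.306; principal scales a = 2.306, b = 1.000.
sin(ω/2) = (a − b)/(a + b) = 1.306/3.306 = 0.3950, so ω = 2 arcsin(0.3950) ≈ 46.5°.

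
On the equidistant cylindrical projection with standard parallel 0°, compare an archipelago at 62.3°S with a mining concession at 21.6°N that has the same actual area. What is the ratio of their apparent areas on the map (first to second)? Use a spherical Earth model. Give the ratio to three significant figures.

Plate carrée maps x = Rλ, y = Rφ. The meridian scale is h = 1 and the parallel scale is k = 1/cos φ = sec φ.
Areal scale at 62.3°: h·k = 1.000 × 2.151 = 2.151.
Areal scale at 21.6°: h·k = 1.000 × 1.076 = 1.076.
Ratio = 2.151/1.076 ≈ 2.00.

2.00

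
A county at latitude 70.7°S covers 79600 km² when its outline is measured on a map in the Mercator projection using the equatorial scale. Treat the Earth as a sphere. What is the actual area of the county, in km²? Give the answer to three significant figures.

The Mercator projection is conformal; its linear scale factor is the same in every direction and equals sec φ = 1/cos φ.
Areal scale = k² = sec²φ = 1/cos²(70.7°) = 1/0.3305² = 9.154.
True area = apparent / (areal scale) = 79600 / 9.154 ≈ 8700 km².

8700 km²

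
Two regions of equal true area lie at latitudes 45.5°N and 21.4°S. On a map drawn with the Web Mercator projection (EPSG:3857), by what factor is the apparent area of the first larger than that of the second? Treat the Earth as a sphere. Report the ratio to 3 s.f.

1.76

Mercator is conformal with k = sec φ, so areal scale = k² = sec²φ.
At 45.5°: sec²(45.5°) = 1/0.7009² = 2.036.
At 21.4°: sec²(21.4°) = 1/0.9311² = 1.154.
Ratio = 2.036/1.154 = cos²(21.4°)/cos²(45.5°) ≈ 1.76.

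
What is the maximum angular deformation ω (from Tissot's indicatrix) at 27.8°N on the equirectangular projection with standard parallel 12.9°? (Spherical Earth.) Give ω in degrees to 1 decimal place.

5.6°

With standard parallel φ₀ = 12.9°, the equirectangular projection gives x = Rλ cos φ₀, y = Rφ, so h = 1 and k = cos 12.9° / cos φ.
At 27.8°: h = 1.000, k = 1.102; principal scales a = 1.102, b = 1.000.
sin(ω/2) = (a − b)/(a + b) = 0.1019/2.102 = 0.04850, so ω = 2 arcsin(0.04850) ≈ 5.6°.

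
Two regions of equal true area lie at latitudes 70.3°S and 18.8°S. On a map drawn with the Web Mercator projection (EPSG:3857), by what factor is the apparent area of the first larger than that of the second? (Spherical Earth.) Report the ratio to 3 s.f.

Mercator areal scale is sec²φ.
At 70.3°: sec²(70.3°) = 1/0.3371² = 8.800.
At 18.8°: sec²(18.8°) = 1/0.9466² = 1.116.
Ratio = 8.800/1.116 = cos²(18.8°)/cos²(70.3°) ≈ 7.89.

7.89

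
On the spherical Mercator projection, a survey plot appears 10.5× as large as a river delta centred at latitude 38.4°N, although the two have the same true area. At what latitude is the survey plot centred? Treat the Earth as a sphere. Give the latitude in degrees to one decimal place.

Mercator areal scale is sec²φ, so apparent-area ratio = sec²φ₁ / sec²φ₂ = cos²φ₂ / cos²φ₁.
cos²φ₂ / cos²φ₁ = 10.5  ⇒  cos φ₁ = cos 38.4° / √10.5 = 0.7837/3.240 = 0.2419.
φ₁ = arccos(0.2419) ≈ 76.0°.

76.0°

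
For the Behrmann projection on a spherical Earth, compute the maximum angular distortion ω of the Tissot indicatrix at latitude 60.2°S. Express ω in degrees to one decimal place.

60.6°

Behrmann is a cylindrical equal-area projection with standard parallels at ±30°. For cylindrical equal-area with standard parallel φ₀, h = cos φ / cos φ₀ and k = cos φ₀ / cos φ, so h·k = 1.
At 60.2°: h = 0.5739, k = 1.743; principal scales a = 1.743, b = 0.5739.
sin(ω/2) = (a − b)/(a + b) = 1.169/2.316 = 0.5045, so ω = 2 arcsin(0.5045) ≈ 60.6°.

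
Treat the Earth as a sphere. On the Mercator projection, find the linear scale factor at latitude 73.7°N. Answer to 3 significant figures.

3.56

Mercator is conformal, so the point scale is isotropic: h = k = sec φ = 1/cos φ.
k = 1/cos 73.7° = 1/0.2807 = 3.563.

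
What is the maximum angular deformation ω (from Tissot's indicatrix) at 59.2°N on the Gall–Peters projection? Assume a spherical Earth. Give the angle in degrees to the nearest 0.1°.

36.4°

The Gall–Peters projection is cylindrical equal-area with φ₀ = 45°. For cylindrical equal-area with standard parallel φ₀, h = cos φ / cos φ₀ and k = cos φ₀ / cos φ, so h·k = 1.
At 59.2°: h = 0.7241, k = 1.381; principal scales a = 1.381, b = 0.7241.
sin(ω/2) = (a − b)/(a + b) = 0.6568/2.105 = 0.3120, so ω = 2 arcsin(0.3120) ≈ 36.4°.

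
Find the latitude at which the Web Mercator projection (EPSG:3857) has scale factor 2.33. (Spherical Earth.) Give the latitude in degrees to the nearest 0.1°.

64.6°

Mercator scale is k = sec φ = 1/cos φ.
1/cos φ = 2.33  ⇒  cos φ = 0.4292  ⇒  φ = arccos(0.4292) ≈ 64.6°.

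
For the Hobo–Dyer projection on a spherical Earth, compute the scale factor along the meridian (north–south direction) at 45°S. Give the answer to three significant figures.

Hobo–Dyer is a cylindrical equal-area projection with standard parallels at ±37.5°. For cylindrical equal-area with standard parallel φ₀, h = cos φ / cos φ₀ and k = cos φ₀ / cos φ, so h·k = 1.
h = cos 45° / cos 37.5° = 0.7071/0.7934 = 0.8913.

0.891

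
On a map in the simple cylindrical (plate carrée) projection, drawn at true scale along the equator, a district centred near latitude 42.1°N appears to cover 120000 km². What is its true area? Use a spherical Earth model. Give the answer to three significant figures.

In the plate carrée (x = Rλ, y = Rφ), meridians are true-scale (h = 1) and parallels are stretched by k = sec φ.
Areal scale = h·k = 1 × sec φ; at 42.1°, h = 1.000, k = 1.348, so h·k = 1.348.
True area = apparent / (areal scale) = 120000 / 1.348 ≈ 89000 km².

89000 km²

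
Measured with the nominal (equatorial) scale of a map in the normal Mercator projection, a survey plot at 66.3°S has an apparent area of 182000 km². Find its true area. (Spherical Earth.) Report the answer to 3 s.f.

29400 km²

Mercator is conformal, so the point scale is isotropic: h = k = sec φ = 1/cos φ.
Areal scale = k² = sec²φ = 1/cos²(66.3°) = 1/0.4019² = 6.190.
True area = apparent / (areal scale) = 182000 / 6.190 ≈ 29400 km².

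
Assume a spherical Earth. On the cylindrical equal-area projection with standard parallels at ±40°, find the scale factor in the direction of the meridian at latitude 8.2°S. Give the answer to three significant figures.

1.29

Cylindrical equal-area (φ₀ = 40°): h = cos φ / cos 40° along meridians, k = cos 40° / cos φ along parallels; h·k = 1.
h = cos 8.2° / cos 40° = 0.9898/0.7660 = 1.292.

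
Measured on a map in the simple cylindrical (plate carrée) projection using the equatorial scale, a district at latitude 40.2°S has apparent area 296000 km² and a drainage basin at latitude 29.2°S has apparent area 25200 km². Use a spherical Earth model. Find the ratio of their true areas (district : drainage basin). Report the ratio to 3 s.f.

10.3

On the plate carrée, areal scale = h·k = 1 × sec φ, so true area = apparent × cos φ.
True area of district: 296000 × cos(40.2°) = 296000 × 0.7638 = 226100 km².
True area of drainage basin: 25200 × cos(29.2°) = 25200 × 0.8729 = 22000 km².
Ratio = 226100 / 22000 ≈ 10.3.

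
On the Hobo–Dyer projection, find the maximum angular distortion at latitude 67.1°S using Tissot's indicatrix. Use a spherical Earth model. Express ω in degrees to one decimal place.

The Hobo–Dyer projection is cylindrical equal-area with φ₀ = 37.5°. For cylindrical equal-area with standard parallel φ₀, h = cos φ / cos φ₀ and k = cos φ₀ / cos φ, so h·k = 1.
At 67.1°: h = 0.4905, k = 2.039; principal scales a = 2.039, b = 0.4905.
sin(ω/2) = (a − b)/(a + b) = 1.548/2.529 = 0.6122, so ω = 2 arcsin(0.6122) ≈ 75.5°.

75.5°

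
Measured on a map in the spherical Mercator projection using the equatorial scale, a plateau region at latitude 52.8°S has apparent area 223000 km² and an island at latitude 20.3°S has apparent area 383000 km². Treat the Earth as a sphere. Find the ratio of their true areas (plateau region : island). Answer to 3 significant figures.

0.242

On Mercator the areal scale is sec²φ, so true area = apparent × cos²φ.
True area of plateau region: 223000 × cos²(52.8°) = 223000 × 0.3655 = 81520 km².
True area of island: 383000 × cos²(20.3°) = 383000 × 0.8796 = 336900 km².
Ratio = 81520 / 336900 ≈ 0.242.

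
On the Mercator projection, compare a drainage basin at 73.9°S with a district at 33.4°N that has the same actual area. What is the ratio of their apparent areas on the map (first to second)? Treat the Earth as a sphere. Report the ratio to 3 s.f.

9.06

Mercator is conformal with k = sec φ, so areal scale = k² = sec²φ.
At 73.9°: sec²(73.9°) = 1/0.2773² = 13.00.
At 33.4°: sec²(33.4°) = 1/0.8348² = 1.435.
Ratio = 13.00/1.435 = cos²(33.4°)/cos²(73.9°) ≈ 9.06.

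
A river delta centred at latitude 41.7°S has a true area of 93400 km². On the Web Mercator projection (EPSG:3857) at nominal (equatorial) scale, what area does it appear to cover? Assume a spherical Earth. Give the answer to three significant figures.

For Mercator, h = k = sec φ (a conformal cylindrical projection has a single point scale, 1/cos φ).
Areal scale = k² = sec²φ = 1/cos²(41.7°) = 1/0.7466² = 1.794.
Apparent area = 93400 × 1.794 ≈ 168000 km².

168000 km²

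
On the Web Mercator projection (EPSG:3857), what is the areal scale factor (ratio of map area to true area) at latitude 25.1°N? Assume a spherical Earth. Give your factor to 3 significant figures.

For Mercator, h = k = sec φ (a conformal cylindrical projection has a single point scale, 1/cos φ).
Areal scale = k² = sec²φ = 1/cos²(25.1°) = 1/0.9056² = 1.219.

1.22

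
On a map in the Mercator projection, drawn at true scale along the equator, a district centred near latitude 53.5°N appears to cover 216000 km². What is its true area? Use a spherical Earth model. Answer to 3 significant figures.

For Mercator, h = k = sec φ (a conformal cylindrical projection has a single point scale, 1/cos φ).
Areal scale = k² = sec²φ = 1/cos²(53.5°) = 1/0.5948² = 2.826.
True area = apparent / (areal scale) = 216000 / 2.826 ≈ 76400 km².

76400 km²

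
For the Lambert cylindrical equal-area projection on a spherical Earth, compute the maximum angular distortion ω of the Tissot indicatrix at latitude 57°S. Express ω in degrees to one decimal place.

The Lambert cylindrical equal-area projection is the cylindrical equal-area projection with its standard parallel at the equator (φ₀ = 0). For cylindrical equal-area with standard parallel φ₀, h = cos φ / cos φ₀ and k = cos φ₀ / cos φ, so h·k = 1.
At 57°: h = 0.5446, k = 1.836; principal scales a = 1.836, b = 0.5446.
sin(ω/2) = (a − b)/(a + b) = 1.291/2.381 = 0.5425, so ω = 2 arcsin(0.5425) ≈ 65.7°.

65.7°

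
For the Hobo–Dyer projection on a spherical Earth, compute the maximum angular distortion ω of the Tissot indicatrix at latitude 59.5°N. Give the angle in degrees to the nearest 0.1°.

49.6°

Hobo–Dyer is a cylindrical equal-area projection with standard parallels at ±37.5°. A cylindrical equal-area projection with standard parallel φ₀ has meridian scale h = cos φ / cos φ₀ and parallel scale k = cos φ₀ / cos φ (so areas are preserved, h·k = 1).
At 59.5°: h = 0.6397, k = 1.563; principal scales a = 1.563, b = 0.6397.
sin(ω/2) = (a − b)/(a + b) = 0.9234/2.203 = 0.4192, so ω = 2 arcsin(0.4192) ≈ 49.6°.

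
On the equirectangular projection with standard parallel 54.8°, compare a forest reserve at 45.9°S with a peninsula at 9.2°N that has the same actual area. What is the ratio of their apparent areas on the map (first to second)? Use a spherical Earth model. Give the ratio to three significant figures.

1.42

With standard parallel φ₀ = 54.8°, the equirectangular projection gives x = Rλ cos φ₀, y = Rφ, so h = 1 and k = cos 54.8° / cos φ.
Areal scale at 45.9°: h·k = 1.000 × 0.8283 = 0.8283.
Areal scale at 9.2°: h·k = 1.000 × 0.5839 = 0.5839.
Ratio = 0.8283/0.5839 ≈ 1.42.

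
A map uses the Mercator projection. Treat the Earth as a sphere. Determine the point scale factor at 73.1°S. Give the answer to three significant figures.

3.44

The Mercator projection is conformal; its linear scale factor is the same in every direction and equals sec φ = 1/cos φ.
k = 1/cos 73.1° = 1/0.2907 = 3.440.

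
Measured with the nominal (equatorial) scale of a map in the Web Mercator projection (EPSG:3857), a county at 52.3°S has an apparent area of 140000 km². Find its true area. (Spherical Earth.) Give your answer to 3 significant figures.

52400 km²

For Mercator, h = k = sec φ (a conformal cylindrical projection has a single point scale, 1/cos φ).
Areal scale = k² = sec²φ = 1/cos²(52.3°) = 1/0.6115² = 2.674.
True area = apparent / (areal scale) = 140000 / 2.674 ≈ 52400 km².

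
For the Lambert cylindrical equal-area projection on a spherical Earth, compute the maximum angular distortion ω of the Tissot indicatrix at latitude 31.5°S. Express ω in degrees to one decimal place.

18.2°

The Lambert cylindrical equal-area projection is the cylindrical equal-area projection with its standard parallel at the equator (φ₀ = 0). Cylindrical equal-area (φ₀ = 0°): h = cos φ / cos 0° along meridians, k = cos 0° / cos φ along parallels; h·k = 1.
At 31.5°: h = 0.8526, k = 1.173; principal scales a = 1.173, b = 0.8526.
sin(ω/2) = (a − b)/(a + b) = 0.3202/2.025 = 0.1581, so ω = 2 arcsin(0.1581) ≈ 18.2°.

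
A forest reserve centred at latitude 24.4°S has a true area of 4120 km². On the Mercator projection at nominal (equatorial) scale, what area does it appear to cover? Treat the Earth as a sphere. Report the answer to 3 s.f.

The Mercator projection is conformal; its linear scale factor is the same in every direction and equals sec φ = 1/cos φ.
Areal scale = k² = sec²φ = 1/cos²(24.4°) = 1/0.9107² = 1.206.
Apparent area = 4120 × 1.206 ≈ 4970 km².

4970 km²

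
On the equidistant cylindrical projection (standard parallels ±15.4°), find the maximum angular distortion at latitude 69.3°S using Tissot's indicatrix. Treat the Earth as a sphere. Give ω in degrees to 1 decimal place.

55.2°

In the equirectangular projection with standard parallel φ₀ = 15.4° (x = Rλ cos φ₀, y = Rφ), meridians are true-scale (h = 1) and the parallel scale is k = cos φ₀ / cos φ.
At 69.3°: h = 1.000, k = 2.727; principal scales a = 2.727, b = 1.000.
sin(ω/2) = (a − b)/(a + b) = 1.727/3.727 = 0.4634, so ω = 2 arcsin(0.4634) ≈ 55.2°.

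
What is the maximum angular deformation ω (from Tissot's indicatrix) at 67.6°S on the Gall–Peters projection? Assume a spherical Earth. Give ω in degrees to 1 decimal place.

66.7°

Gall–Peters is a cylindrical equal-area projection with standard parallels at ±45°. Cylindrical equal-area (φ₀ = 45°): h = cos φ / cos 45° along meridians, k = cos 45° / cos φ along parallels; h·k = 1.
At 67.6°: h = 0.5389, k = 1.856; principal scales a = 1.856, b = 0.5389.
sin(ω/2) = (a − b)/(a + b) = 1.317/2.394 = 0.5499, so ω = 2 arcsin(0.5499) ≈ 66.7°.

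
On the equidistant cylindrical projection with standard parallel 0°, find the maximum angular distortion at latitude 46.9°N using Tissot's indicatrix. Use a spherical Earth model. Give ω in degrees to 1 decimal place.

21.7°

In the plate carrée (x = Rλ, y = Rφ), meridians are true-scale (h = 1) and parallels are stretched by k = sec φ.
At 46.9°: h = 1.000, k = 1.464; principal scales a = 1.464, b = 1.000.
sin(ω/2) = (a − b)/(a + b) = 0.4635/2.464 = 0.1882, so ω = 2 arcsin(0.1882) ≈ 21.7°.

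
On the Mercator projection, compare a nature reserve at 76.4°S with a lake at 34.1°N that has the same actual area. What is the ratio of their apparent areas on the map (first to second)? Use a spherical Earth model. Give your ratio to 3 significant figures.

12.4

On Mercator, area is exaggerated by sec²φ = 1/cos²φ.
At 76.4°: sec²(76.4°) = 1/0.2351² = 18.09.
At 34.1°: sec²(34.1°) = 1/0.8281² = 1.458.
Ratio = 18.09/1.458 = cos²(34.1°)/cos²(76.4°) ≈ 12.4.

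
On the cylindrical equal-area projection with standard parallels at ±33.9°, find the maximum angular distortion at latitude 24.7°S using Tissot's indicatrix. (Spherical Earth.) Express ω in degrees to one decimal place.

10.3°

Cylindrical equal-area (φ₀ = 33.9°): h = cos φ / cos 33.9° along meridians, k = cos 33.9° / cos φ along parallels; h·k = 1.
At 24.7°: h = 1.095, k = 0.9136; principal scales a = 1.095, b = 0.9136.
sin(ω/2) = (a − b)/(a + b) = 0.1810/2.008 = 0.09012, so ω = 2 arcsin(0.09012) ≈ 10.3°.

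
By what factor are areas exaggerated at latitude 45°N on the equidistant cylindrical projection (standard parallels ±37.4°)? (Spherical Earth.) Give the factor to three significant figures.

The equidistant cylindrical projection with φ₀ = 37.4° has h = 1 (meridians true) and k = cos φ₀ / cos φ along parallels.
Areal scale = h·k = 1 × cos φ₀ / cos φ; at 45°, h = 1.000, k = 1.123, so h·k = 1.123.

1.12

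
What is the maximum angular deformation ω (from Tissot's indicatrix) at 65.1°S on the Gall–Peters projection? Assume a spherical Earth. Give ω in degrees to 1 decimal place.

56.9°

The Gall–Peters projection is cylindrical equal-area with φ₀ = 45°. A cylindrical equal-area projection with standard parallel φ₀ has meridian scale h = cos φ / cos φ₀ and parallel scale k = cos φ₀ / cos φ (so areas are preserved, h·k = 1).
At 65.1°: h = 0.5954, k = 1.679; principal scales a = 1.679, b = 0.5954.
sin(ω/2) = (a − b)/(a + b) = 1.084/2.275 = 0.4765, so ω = 2 arcsin(0.4765) ≈ 56.9°.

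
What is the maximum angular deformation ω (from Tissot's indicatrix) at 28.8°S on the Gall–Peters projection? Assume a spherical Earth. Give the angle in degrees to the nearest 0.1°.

24.4°

The Gall–Peters projection is cylindrical equal-area with φ₀ = 45°. For cylindrical equal-area with standard parallel φ₀, h = cos φ / cos φ₀ and k = cos φ₀ / cos φ, so h·k = 1.
At 28.8°: h = 1.239, k = 0.8069; principal scales a = 1.239, b = 0.8069.
sin(ω/2) = (a − b)/(a + b) = 0.4324/2.046 = 0.2113, so ω = 2 arcsin(0.2113) ≈ 24.4°.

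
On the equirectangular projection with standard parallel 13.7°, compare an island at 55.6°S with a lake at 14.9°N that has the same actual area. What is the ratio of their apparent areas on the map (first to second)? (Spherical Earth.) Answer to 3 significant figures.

The equidistant cylindrical projection with φ₀ = 13.7° has h = 1 (meridians true) and k = cos φ₀ / cos φ along parallels.
Areal scale at 55.6°: h·k = 1.000 × 1.720 = 1.720.
Areal scale at 14.9°: h·k = 1.000 × 1.005 = 1.005.
Ratio = 1.720/1.005 ≈ 1.71.

1.71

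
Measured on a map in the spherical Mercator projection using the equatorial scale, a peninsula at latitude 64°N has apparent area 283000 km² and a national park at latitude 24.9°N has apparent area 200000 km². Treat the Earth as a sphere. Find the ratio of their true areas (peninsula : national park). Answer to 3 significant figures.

0.331

On Mercator the areal scale is sec²φ, so true area = apparent × cos²φ.
True area of peninsula: 283000 × cos²(64°) = 283000 × 0.1922 = 54380 km².
True area of national park: 200000 × cos²(24.9°) = 200000 × 0.8227 = 164500 km².
Ratio = 54380 / 164500 ≈ 0.331.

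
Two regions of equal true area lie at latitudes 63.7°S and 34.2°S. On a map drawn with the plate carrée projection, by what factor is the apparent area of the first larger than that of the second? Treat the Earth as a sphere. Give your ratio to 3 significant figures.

In the plate carrée (x = Rλ, y = Rφ), meridians are true-scale (h = 1) and parallels are stretched by k = sec φ.
Areal scale at 63.7°: h·k = 1.000 × 2.257 = 2.257.
Areal scale at 34.2°: h·k = 1.000 × 1.209 = 1.209.
Ratio = 2.257/1.209 ≈ 1.87.

1.87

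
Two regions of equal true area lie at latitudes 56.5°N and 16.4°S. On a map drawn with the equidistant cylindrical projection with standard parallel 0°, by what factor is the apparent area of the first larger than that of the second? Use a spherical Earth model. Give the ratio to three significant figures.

1.74

In the plate carrée (x = Rλ, y = Rφ), meridians are true-scale (h = 1) and parallels are stretched by k = sec φ.
Areal scale at 56.5°: h·k = 1.000 × 1.812 = 1.812.
Areal scale at 16.4°: h·k = 1.000 × 1.042 = 1.042.
Ratio = 1.812/1.042 ≈ 1.74.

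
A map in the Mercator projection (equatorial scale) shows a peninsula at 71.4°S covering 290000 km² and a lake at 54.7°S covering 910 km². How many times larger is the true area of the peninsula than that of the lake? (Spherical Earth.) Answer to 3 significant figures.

97.1

Since Mercator area scale is 1/cos²φ, the true area equals the apparent area multiplied by cos²φ.
True area of peninsula: 290000 × cos²(71.4°) = 290000 × 0.1017 = 29500 km².
True area of lake: 910 × cos²(54.7°) = 910 × 0.3339 = 303.9 km².
Ratio = 29500 / 303.9 ≈ 97.1.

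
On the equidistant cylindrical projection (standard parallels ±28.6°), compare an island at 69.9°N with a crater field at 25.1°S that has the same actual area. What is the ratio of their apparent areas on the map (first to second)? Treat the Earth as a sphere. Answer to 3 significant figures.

2.64

With standard parallel φ₀ = 28.6°, the equirectangular projection gives x = Rλ cos φ₀, y = Rφ, so h = 1 and k = cos 28.6° / cos φ.
Areal scale at 69.9°: h·k = 1.000 × 2.555 = 2.555.
Areal scale at 25.1°: h·k = 1.000 × 0.9695 = 0.9695.
Ratio = 2.555/0.9695 ≈ 2.64.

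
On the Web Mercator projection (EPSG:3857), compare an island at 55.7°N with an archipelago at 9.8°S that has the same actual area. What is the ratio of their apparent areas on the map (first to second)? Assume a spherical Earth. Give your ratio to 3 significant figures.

3.06

Mercator areal scale is sec²φ.
At 55.7°: sec²(55.7°) = 1/0.5635² = 3.149.
At 9.8°: sec²(9.8°) = 1/0.9854² = 1.030.
Ratio = 3.149/1.030 = cos²(9.8°)/cos²(55.7°) ≈ 3.06.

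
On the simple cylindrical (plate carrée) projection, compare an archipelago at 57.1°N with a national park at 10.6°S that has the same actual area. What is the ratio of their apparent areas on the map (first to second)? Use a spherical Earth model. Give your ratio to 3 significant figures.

Plate carrée maps x = Rλ, y = Rφ. The meridian scale is h = 1 and the parallel scale is k = 1/cos φ = sec φ.
Areal scale at 57.1°: h·k = 1.000 × 1.841 = 1.841.
Areal scale at 10.6°: h·k = 1.000 × 1.017 = 1.017.
Ratio = 1.841/1.017 ≈ 1.81.

1.81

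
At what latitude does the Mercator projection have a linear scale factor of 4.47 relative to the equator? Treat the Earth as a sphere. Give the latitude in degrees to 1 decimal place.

Mercator scale is k = sec φ = 1/cos φ.
1/cos φ = 4.47  ⇒  cos φ = 0.2237  ⇒  φ = arccos(0.2237) ≈ 77.1°.

77.1°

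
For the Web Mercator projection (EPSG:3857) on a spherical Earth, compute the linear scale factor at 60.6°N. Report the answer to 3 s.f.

For Mercator, h = k = sec φ (a conformal cylindrical projection has a single point scale, 1/cos φ).
k = 1/cos 60.6° = 1/0.4909 = 2.037.

2.04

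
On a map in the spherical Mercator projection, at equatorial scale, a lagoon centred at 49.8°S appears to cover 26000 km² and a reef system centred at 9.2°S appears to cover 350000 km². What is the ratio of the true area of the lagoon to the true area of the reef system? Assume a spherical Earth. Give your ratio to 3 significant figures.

0.0318

Mercator's areal exaggeration is sec²φ; hence true area = (apparent area) · cos²φ.
True area of lagoon: 26000 × cos²(49.8°) = 26000 × 0.4166 = 10830 km².
True area of reef system: 350000 × cos²(9.2°) = 350000 × 0.9744 = 341100 km².
Ratio = 10830 / 341100 ≈ 0.0318.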